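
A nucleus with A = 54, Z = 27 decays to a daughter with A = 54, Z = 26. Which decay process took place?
ΔA = 0, ΔZ = -1 ⇒ beta-plus decay (β⁺) or electron capture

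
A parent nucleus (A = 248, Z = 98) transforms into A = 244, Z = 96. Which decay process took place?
ΔA = -4, ΔZ = -2 ⇒ alpha decay (α)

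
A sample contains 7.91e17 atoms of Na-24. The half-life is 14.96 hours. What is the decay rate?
A = λN = 3.665e16 decays/hour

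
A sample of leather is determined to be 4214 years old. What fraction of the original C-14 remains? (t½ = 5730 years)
N/N₀ = (1/2)^(t/t½) = 0.6006 = 60.1%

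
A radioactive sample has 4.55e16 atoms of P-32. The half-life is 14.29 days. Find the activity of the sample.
A = λN = 2.207e15 decays/day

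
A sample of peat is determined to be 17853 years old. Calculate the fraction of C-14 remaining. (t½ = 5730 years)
N/N₀ = (1/2)^(t/t½) = 0.1154 = 11.5%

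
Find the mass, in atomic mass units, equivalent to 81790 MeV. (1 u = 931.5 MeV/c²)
m = E/c² = 87.8 u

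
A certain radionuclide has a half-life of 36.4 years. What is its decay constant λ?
λ = ln(2)/t½ = 0.01904 year⁻¹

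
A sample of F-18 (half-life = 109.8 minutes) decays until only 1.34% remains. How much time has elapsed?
t = t½ × log₂(N₀/N) = 683.1 minutes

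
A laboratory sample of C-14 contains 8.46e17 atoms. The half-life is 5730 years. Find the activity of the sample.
A = λN = 1.023e14 decays/year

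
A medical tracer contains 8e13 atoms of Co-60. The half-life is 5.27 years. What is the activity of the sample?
A = λN = 1.052e13 decays/year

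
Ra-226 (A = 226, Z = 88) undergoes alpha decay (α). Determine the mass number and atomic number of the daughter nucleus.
Daughter: A = 222, Z = 86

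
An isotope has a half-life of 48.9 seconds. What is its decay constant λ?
λ = ln(2)/t½ = 0.01417 second⁻¹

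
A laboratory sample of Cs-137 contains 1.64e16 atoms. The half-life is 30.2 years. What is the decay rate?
A = λN = 3.764e14 decays/year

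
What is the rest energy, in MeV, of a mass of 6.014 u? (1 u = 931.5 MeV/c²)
E = mc² = 5602 MeV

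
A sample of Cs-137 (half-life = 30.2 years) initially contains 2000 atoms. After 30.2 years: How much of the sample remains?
N = N₀(1/2)^(t/t½) = 1000 atoms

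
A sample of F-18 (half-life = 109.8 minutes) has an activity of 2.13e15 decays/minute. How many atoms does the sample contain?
N = A/λ = 3.374e17 atoms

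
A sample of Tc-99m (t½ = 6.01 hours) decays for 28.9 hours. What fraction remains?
N/N₀ = (1/2)^(t/t½) = 0.03568 = 3.57%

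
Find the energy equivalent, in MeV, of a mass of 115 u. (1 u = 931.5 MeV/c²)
E = mc² = 1.071e5 MeV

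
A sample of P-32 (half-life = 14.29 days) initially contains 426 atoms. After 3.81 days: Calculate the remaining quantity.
N = N₀(1/2)^(t/t½) = 354.1 atoms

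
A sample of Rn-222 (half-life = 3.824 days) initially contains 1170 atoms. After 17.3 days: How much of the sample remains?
N = N₀(1/2)^(t/t½) = 50.85 atoms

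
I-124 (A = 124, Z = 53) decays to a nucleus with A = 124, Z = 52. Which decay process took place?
ΔA = 0, ΔZ = -1 ⇒ beta-plus decay (β⁺) or electron capture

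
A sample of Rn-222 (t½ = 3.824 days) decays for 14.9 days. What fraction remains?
N/N₀ = (1/2)^(t/t½) = 0.06715 = 6.72%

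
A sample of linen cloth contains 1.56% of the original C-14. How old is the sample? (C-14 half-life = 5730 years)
Age = t½ × log₂(1/ratio) = 34390 years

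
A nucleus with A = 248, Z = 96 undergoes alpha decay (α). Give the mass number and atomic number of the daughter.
Daughter: A = 244, Z = 94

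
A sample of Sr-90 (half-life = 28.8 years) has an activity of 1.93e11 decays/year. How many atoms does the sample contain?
N = A/λ = 8.019e12 atoms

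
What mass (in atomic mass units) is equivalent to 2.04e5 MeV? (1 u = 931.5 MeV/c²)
m = E/c² = 219 u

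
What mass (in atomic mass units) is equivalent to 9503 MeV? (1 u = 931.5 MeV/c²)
m = E/c² = 10.2 u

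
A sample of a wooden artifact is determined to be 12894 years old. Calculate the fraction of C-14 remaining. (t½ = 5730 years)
N/N₀ = (1/2)^(t/t½) = 0.2102 = 21%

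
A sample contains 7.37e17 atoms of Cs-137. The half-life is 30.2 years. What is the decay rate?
A = λN = 1.692e16 decays/year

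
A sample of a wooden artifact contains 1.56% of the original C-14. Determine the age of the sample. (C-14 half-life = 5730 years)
Age = t½ × log₂(1/ratio) = 34390 years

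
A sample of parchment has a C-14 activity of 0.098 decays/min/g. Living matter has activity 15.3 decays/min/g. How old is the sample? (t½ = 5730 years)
Age = t½ × log₂(A₀/A) = 41750 years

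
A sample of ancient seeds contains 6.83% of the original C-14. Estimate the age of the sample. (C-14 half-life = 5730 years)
Age = t½ × log₂(1/ratio) = 22190 years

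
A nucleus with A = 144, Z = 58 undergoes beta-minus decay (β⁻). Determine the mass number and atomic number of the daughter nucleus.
Daughter: A = 144, Z = 59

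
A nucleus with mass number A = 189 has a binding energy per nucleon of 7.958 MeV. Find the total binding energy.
B.E. = 7.958 × 189 = 1504 MeV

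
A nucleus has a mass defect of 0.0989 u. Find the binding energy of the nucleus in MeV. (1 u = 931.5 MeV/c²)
B.E. = Δm × 931.5 = 92.13 MeV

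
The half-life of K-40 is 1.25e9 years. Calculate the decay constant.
λ = ln(2)/t½ = 5.545e-10 year⁻¹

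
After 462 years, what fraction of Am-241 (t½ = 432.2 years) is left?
N/N₀ = (1/2)^(t/t½) = 0.4767 = 47.7%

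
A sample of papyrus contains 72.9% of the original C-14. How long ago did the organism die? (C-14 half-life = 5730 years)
Age = t½ × log₂(1/ratio) = 2613 years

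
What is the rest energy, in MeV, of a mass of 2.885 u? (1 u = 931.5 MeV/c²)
E = mc² = 2687 MeV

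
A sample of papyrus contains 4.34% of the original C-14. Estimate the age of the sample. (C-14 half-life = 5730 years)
Age = t½ × log₂(1/ratio) = 25930 years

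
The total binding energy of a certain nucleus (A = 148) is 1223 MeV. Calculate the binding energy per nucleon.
B.E./A = 1223/148 = 8.264 MeV/nucleon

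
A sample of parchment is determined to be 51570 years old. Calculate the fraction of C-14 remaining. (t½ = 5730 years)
N/N₀ = (1/2)^(t/t½) = 0.001953 = 0.195%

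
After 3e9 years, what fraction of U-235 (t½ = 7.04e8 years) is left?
N/N₀ = (1/2)^(t/t½) = 0.05214 = 5.21%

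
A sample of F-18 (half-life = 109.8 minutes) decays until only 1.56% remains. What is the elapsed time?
t = t½ × log₂(N₀/N) = 659.1 minutes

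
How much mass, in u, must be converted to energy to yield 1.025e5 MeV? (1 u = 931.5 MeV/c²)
m = E/c² = 110 u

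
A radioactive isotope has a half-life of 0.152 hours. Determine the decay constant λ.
λ = ln(2)/t½ = 4.56 hour⁻¹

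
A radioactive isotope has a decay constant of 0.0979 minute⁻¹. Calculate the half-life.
t½ = ln(2)/λ = 7.08 minutes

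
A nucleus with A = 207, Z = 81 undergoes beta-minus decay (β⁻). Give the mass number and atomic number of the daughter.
Daughter: A = 207, Z = 82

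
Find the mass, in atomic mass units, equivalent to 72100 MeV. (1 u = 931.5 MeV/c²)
m = E/c² = 77.4 u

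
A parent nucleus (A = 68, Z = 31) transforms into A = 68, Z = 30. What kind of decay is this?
ΔA = 0, ΔZ = -1 ⇒ beta-plus decay (β⁺) or electron capture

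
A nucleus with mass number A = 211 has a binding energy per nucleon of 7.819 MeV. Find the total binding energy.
B.E. = 7.819 × 211 = 1650 MeV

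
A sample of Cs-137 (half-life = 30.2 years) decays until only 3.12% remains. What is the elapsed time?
t = t½ × log₂(N₀/N) = 151.1 years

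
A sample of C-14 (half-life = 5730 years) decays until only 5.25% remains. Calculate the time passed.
t = t½ × log₂(N₀/N) = 24360 years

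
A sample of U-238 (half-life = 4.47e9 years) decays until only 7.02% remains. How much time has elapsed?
t = t½ × log₂(N₀/N) = 1.713e10 years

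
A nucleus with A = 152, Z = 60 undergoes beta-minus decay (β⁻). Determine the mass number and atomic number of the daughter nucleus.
Daughter: A = 152, Z = 61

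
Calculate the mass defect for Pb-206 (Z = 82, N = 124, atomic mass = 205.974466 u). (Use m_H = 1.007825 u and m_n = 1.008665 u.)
Δm = Z·m_H + N·m_n − M = 1.742 u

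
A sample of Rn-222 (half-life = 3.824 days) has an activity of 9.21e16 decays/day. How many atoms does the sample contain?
N = A/λ = 5.081e17 atoms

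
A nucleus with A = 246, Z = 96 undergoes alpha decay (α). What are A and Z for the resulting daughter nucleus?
Daughter: A = 242, Z = 94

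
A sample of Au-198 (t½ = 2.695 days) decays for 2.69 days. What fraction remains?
N/N₀ = (1/2)^(t/t½) = 0.5006 = 50.1%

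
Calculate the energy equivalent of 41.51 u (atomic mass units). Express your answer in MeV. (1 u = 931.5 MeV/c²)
E = mc² = 38670 MeV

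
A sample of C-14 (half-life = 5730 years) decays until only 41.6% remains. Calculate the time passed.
t = t½ × log₂(N₀/N) = 7250 years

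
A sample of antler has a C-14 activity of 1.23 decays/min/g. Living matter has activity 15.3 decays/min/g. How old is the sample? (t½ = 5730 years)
Age = t½ × log₂(A₀/A) = 20840 years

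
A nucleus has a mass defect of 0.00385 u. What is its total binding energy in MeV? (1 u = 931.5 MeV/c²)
B.E. = Δm × 931.5 = 3.586 MeV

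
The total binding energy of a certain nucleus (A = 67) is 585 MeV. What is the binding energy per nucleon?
B.E./A = 585/67 = 8.731 MeV/nucleon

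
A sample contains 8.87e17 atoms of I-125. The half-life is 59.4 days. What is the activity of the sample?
A = λN = 1.035e16 decays/day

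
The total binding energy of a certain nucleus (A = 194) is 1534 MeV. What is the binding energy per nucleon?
B.E./A = 1534/194 = 7.907 MeV/nucleon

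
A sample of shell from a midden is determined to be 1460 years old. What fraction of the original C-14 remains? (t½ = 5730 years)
N/N₀ = (1/2)^(t/t½) = 0.8381 = 83.8%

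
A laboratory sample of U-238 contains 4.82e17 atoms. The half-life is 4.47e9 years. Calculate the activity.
A = λN = 7.474e7 decays/year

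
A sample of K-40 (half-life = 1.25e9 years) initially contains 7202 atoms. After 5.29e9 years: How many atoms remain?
N = N₀(1/2)^(t/t½) = 383.3 atoms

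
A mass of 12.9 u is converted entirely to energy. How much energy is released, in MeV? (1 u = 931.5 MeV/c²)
E = mc² = 12020 MeV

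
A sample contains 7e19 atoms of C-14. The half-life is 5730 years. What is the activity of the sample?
A = λN = 8.468e15 decays/year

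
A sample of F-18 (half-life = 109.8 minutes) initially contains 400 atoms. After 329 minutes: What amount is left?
N = N₀(1/2)^(t/t½) = 50.13 atoms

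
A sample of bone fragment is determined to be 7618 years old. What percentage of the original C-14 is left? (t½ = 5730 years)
N/N₀ = (1/2)^(t/t½) = 0.3979 = 39.8%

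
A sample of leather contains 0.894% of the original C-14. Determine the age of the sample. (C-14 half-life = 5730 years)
Age = t½ × log₂(1/ratio) = 39000 years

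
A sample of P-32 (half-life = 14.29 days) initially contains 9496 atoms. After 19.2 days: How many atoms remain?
N = N₀(1/2)^(t/t½) = 3742 atoms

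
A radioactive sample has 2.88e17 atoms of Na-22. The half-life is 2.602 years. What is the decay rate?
A = λN = 7.672e16 decays/year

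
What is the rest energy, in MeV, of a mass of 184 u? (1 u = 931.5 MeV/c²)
E = mc² = 1.714e5 MeV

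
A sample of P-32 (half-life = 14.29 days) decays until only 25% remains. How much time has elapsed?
t = t½ × log₂(N₀/N) = 28.58 days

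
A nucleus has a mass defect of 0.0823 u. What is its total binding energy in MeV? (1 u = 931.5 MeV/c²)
B.E. = Δm × 931.5 = 76.66 MeV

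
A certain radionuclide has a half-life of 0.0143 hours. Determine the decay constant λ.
λ = ln(2)/t½ = 48.47 hour⁻¹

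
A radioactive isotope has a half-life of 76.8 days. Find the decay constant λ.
λ = ln(2)/t½ = 0.009025 day⁻¹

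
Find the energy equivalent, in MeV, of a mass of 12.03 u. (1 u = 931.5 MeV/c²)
E = mc² = 11210 MeV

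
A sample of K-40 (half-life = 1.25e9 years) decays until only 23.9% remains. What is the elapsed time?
t = t½ × log₂(N₀/N) = 2.581e9 years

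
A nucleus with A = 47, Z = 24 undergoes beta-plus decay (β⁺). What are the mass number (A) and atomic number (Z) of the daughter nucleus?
Daughter: A = 47, Z = 23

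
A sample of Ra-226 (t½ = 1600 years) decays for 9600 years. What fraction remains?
N/N₀ = (1/2)^(t/t½) = 0.01562 = 1.56%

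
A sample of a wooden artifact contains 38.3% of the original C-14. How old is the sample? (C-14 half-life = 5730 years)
Age = t½ × log₂(1/ratio) = 7934 years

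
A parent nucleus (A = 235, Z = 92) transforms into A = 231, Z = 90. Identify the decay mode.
ΔA = -4, ΔZ = -2 ⇒ alpha decay (α)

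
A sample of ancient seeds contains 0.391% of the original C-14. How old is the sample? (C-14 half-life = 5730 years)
Age = t½ × log₂(1/ratio) = 45830 years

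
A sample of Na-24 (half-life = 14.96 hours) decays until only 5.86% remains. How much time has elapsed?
t = t½ × log₂(N₀/N) = 61.23 hours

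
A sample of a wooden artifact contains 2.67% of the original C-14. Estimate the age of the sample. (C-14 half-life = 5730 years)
Age = t½ × log₂(1/ratio) = 29950 years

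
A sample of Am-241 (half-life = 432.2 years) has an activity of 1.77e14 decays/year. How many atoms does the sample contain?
N = A/λ = 1.104e17 atoms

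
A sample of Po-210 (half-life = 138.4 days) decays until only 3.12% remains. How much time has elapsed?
t = t½ × log₂(N₀/N) = 692.3 days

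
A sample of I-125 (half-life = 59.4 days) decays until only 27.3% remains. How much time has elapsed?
t = t½ × log₂(N₀/N) = 111.3 days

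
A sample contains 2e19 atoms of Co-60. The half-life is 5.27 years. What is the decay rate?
A = λN = 2.631e18 decays/year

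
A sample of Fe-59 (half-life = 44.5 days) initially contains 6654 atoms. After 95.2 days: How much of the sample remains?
N = N₀(1/2)^(t/t½) = 1510 atoms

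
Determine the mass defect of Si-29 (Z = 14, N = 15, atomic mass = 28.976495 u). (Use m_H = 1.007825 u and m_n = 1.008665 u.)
Δm = Z·m_H + N·m_n − M = 0.263 u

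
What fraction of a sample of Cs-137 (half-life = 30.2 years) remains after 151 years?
N/N₀ = (1/2)^(t/t½) = 0.03125 = 3.12%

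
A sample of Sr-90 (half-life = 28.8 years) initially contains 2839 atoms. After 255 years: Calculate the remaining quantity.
N = N₀(1/2)^(t/t½) = 6.135 atoms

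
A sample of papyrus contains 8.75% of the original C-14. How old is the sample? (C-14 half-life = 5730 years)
Age = t½ × log₂(1/ratio) = 20140 years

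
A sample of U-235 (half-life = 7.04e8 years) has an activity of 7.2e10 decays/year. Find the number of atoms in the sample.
N = A/λ = 7.313e19 atoms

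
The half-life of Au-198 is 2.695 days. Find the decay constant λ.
λ = ln(2)/t½ = 0.2572 day⁻¹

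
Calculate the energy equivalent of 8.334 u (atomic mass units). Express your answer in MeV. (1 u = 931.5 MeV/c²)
E = mc² = 7763 MeV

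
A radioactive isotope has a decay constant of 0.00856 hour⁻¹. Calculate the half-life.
t½ = ln(2)/λ = 80.98 hours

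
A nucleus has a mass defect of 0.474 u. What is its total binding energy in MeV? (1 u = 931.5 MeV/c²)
B.E. = Δm × 931.5 = 441.5 MeV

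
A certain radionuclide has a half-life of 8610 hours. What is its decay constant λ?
λ = ln(2)/t½ = 8.05e-5 hour⁻¹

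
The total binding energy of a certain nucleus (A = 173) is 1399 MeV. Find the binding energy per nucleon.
B.E./A = 1399/173 = 8.087 MeV/nucleon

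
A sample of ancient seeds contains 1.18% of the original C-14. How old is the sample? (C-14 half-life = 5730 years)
Age = t½ × log₂(1/ratio) = 36700 years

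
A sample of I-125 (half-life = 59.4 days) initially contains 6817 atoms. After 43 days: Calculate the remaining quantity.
N = N₀(1/2)^(t/t½) = 4127 atoms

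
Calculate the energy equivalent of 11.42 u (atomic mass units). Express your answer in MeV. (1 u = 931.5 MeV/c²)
E = mc² = 10640 MeV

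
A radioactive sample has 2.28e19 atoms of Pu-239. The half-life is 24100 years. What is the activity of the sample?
A = λN = 6.558e14 decays/year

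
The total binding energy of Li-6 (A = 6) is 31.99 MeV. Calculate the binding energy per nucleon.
B.E./A = 31.99/6 = 5.332 MeV/nucleon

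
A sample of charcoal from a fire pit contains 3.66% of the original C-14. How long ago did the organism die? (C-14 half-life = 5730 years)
Age = t½ × log₂(1/ratio) = 27340 years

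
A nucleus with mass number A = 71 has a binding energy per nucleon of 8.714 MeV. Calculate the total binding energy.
B.E. = 8.714 × 71 = 618.7 MeV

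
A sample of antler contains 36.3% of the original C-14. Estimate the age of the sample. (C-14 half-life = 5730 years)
Age = t½ × log₂(1/ratio) = 8377 years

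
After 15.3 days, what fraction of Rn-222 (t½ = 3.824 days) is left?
N/N₀ = (1/2)^(t/t½) = 0.06245 = 6.25%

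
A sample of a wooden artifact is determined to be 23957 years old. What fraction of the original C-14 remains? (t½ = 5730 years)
N/N₀ = (1/2)^(t/t½) = 0.05513 = 5.51%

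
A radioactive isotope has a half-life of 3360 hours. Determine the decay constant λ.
λ = ln(2)/t½ = 2.063e-4 hour⁻¹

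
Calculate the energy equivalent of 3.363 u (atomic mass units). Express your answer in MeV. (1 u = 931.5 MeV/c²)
E = mc² = 3133 MeV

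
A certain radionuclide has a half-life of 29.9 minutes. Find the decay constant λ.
λ = ln(2)/t½ = 0.02318 minute⁻¹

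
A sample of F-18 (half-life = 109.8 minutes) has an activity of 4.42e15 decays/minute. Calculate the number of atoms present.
N = A/λ = 7.002e17 atoms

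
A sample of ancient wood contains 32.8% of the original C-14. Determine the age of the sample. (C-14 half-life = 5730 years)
Age = t½ × log₂(1/ratio) = 9215 years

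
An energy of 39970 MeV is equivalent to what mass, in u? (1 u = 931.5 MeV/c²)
m = E/c² = 42.91 u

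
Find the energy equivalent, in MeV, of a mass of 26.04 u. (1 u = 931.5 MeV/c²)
E = mc² = 24260 MeV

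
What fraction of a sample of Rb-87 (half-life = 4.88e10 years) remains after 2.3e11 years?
N/N₀ = (1/2)^(t/t½) = 0.03813 = 3.81%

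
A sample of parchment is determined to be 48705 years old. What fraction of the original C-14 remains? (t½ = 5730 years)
N/N₀ = (1/2)^(t/t½) = 0.002762 = 0.276%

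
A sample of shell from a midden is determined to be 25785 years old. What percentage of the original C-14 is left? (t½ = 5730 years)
N/N₀ = (1/2)^(t/t½) = 0.04419 = 4.42%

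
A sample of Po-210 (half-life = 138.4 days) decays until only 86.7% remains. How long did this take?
t = t½ × log₂(N₀/N) = 28.5 days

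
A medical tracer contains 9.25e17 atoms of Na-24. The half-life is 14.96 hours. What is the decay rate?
A = λN = 4.286e16 decays/hour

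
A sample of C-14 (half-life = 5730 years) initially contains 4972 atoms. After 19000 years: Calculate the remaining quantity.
N = N₀(1/2)^(t/t½) = 499.3 atoms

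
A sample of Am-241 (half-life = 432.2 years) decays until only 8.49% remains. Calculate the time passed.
t = t½ × log₂(N₀/N) = 1538 years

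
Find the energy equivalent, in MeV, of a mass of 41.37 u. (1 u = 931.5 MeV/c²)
E = mc² = 38540 MeV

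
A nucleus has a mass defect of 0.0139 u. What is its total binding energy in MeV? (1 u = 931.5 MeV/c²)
B.E. = Δm × 931.5 = 12.95 MeV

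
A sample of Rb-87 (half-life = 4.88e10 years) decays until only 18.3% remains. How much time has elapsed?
t = t½ × log₂(N₀/N) = 1.196e11 years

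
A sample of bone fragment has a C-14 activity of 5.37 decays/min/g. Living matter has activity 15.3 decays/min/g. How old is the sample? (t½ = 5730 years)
Age = t½ × log₂(A₀/A) = 8655 years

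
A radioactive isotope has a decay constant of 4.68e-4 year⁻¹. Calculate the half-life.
t½ = ln(2)/λ = 1481 years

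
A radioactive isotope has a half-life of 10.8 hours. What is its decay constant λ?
λ = ln(2)/t½ = 0.06418 hour⁻¹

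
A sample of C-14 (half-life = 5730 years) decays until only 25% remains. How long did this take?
t = t½ × log₂(N₀/N) = 11460 years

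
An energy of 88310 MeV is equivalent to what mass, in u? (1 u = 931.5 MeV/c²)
m = E/c² = 94.8 u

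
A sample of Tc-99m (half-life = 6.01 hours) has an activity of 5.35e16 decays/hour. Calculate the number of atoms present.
N = A/λ = 4.639e17 atoms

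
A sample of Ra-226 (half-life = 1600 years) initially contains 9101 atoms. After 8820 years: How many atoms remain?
N = N₀(1/2)^(t/t½) = 199.4 atoms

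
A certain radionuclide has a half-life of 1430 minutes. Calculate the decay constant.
λ = ln(2)/t½ = 4.847e-4 minute⁻¹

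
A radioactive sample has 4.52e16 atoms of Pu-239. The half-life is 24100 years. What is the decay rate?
A = λN = 1.3e12 decays/year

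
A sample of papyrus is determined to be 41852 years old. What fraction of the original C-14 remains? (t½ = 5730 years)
N/N₀ = (1/2)^(t/t½) = 0.006328 = 0.633%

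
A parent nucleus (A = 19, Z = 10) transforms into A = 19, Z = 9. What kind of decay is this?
ΔA = 0, ΔZ = -1 ⇒ beta-plus decay (β⁺) or electron capture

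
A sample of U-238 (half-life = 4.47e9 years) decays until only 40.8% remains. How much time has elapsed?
t = t½ × log₂(N₀/N) = 5.781e9 years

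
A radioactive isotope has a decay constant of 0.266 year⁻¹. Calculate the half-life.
t½ = ln(2)/λ = 2.606 years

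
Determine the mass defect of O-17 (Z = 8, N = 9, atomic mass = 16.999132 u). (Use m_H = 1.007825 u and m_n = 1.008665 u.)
Δm = Z·m_H + N·m_n − M = 0.1415 u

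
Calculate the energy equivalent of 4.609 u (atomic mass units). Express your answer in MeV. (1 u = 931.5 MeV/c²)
E = mc² = 4293 MeV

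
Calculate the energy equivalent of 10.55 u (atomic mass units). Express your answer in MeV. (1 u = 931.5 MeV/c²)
E = mc² = 9827 MeV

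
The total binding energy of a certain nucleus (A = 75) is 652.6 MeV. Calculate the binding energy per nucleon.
B.E./A = 652.6/75 = 8.701 MeV/nucleon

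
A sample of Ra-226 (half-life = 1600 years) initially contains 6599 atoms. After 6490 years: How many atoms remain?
N = N₀(1/2)^(t/t½) = 396.7 atoms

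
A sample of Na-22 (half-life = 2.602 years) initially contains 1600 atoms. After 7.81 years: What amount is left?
N = N₀(1/2)^(t/t½) = 199.8 atoms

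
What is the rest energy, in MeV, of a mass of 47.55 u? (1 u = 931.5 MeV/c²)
E = mc² = 44290 MeV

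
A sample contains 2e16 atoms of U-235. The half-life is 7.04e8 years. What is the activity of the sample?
A = λN = 1.969e7 decays/year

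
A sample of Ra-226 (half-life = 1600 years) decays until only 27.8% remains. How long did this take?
t = t½ × log₂(N₀/N) = 2955 years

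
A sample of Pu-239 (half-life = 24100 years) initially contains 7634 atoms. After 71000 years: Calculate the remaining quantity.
N = N₀(1/2)^(t/t½) = 990.6 atoms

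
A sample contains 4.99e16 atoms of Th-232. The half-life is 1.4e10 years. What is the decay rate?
A = λN = 2.471e6 decays/year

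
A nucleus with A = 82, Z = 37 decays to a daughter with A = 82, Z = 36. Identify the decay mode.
ΔA = 0, ΔZ = -1 ⇒ beta-plus decay (β⁺) or electron capture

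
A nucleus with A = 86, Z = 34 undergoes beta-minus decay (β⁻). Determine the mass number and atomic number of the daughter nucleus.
Daughter: A = 86, Z = 35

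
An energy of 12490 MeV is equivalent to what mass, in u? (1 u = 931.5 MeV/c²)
m = E/c² = 13.41 u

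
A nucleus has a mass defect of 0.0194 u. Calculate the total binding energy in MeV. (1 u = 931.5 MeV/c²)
B.E. = Δm × 931.5 = 18.07 MeV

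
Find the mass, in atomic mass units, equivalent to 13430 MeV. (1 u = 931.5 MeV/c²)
m = E/c² = 14.42 u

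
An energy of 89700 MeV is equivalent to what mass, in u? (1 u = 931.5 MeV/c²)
m = E/c² = 96.3 u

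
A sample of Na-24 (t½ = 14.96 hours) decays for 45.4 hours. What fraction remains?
N/N₀ = (1/2)^(t/t½) = 0.122 = 12.2%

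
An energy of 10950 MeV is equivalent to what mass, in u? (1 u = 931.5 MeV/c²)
m = E/c² = 11.76 u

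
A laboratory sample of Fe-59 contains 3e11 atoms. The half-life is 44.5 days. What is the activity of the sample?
A = λN = 4.673e9 decays/day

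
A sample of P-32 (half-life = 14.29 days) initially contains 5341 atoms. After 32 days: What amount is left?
N = N₀(1/2)^(t/t½) = 1131 atoms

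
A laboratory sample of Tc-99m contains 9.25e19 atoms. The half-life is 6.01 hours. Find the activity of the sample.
A = λN = 1.067e19 decays/hour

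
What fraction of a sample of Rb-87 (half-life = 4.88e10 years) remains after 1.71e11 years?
N/N₀ = (1/2)^(t/t½) = 0.08814 = 8.81%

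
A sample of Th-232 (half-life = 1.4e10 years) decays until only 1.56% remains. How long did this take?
t = t½ × log₂(N₀/N) = 8.403e10 years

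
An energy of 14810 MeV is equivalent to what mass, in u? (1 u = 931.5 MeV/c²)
m = E/c² = 15.9 u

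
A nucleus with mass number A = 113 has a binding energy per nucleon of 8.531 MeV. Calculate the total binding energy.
B.E. = 8.531 × 113 = 964 MeV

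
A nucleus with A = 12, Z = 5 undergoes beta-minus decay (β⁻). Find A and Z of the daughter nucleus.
Daughter: A = 12, Z = 6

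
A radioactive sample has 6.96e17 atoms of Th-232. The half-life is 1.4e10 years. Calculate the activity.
A = λN = 3.446e7 decays/year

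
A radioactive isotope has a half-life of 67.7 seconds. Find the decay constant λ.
λ = ln(2)/t½ = 0.01024 second⁻¹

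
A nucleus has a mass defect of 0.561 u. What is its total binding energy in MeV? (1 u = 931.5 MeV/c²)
B.E. = Δm × 931.5 = 522.6 MeV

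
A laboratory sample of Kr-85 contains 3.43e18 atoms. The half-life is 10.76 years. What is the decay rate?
A = λN = 2.21e17 decays/year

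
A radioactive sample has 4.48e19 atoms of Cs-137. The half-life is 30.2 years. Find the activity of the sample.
A = λN = 1.028e18 decays/year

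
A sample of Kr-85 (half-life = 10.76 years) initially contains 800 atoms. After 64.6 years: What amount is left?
N = N₀(1/2)^(t/t½) = 12.47 atoms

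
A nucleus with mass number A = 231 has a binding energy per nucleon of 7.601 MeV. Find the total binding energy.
B.E. = 7.601 × 231 = 1756 MeV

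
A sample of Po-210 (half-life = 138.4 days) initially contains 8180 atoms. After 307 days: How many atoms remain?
N = N₀(1/2)^(t/t½) = 1758 atoms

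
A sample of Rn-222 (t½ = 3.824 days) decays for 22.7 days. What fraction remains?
N/N₀ = (1/2)^(t/t½) = 0.01633 = 1.63%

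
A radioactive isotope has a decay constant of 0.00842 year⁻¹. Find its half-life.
t½ = ln(2)/λ = 82.32 years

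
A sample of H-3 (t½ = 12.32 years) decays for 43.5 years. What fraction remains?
N/N₀ = (1/2)^(t/t½) = 0.08652 = 8.65%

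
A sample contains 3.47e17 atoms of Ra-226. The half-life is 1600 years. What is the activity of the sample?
A = λN = 1.503e14 decays/year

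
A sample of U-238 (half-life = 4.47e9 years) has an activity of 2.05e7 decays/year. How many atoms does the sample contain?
N = A/λ = 1.322e17 atoms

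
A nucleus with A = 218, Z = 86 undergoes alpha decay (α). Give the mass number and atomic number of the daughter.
Daughter: A = 214, Z = 84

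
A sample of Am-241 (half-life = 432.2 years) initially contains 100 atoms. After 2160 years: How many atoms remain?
N = N₀(1/2)^(t/t½) = 3.13 atoms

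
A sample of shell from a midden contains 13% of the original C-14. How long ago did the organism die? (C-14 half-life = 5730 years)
Age = t½ × log₂(1/ratio) = 16870 years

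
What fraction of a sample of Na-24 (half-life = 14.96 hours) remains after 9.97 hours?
N/N₀ = (1/2)^(t/t½) = 0.6301 = 63%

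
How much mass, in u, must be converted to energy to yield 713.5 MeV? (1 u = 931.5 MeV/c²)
m = E/c² = 0.766 u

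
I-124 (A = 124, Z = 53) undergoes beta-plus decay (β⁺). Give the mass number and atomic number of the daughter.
Daughter: A = 124, Z = 52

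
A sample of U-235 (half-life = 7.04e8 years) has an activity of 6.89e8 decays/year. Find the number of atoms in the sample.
N = A/λ = 6.998e17 atoms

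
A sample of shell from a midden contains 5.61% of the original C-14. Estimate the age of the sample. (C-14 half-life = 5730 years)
Age = t½ × log₂(1/ratio) = 23810 years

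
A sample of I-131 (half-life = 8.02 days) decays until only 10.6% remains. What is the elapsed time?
t = t½ × log₂(N₀/N) = 25.97 days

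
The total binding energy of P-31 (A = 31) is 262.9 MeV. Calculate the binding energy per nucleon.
B.E./A = 262.9/31 = 8.481 MeV/nucleon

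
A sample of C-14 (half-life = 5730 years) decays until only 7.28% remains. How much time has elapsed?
t = t½ × log₂(N₀/N) = 21660 years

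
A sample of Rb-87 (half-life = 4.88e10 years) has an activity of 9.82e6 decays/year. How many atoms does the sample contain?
N = A/λ = 6.914e17 atoms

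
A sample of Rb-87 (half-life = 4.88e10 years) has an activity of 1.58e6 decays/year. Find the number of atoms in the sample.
N = A/λ = 1.112e17 atoms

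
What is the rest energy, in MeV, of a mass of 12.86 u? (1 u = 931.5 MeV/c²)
E = mc² = 11980 MeV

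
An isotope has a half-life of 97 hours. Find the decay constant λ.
λ = ln(2)/t½ = 0.007146 hour⁻¹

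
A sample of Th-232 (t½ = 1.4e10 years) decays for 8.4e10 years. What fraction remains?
N/N₀ = (1/2)^(t/t½) = 0.01562 = 1.56%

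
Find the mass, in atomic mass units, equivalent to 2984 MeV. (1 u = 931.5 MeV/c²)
m = E/c² = 3.203 u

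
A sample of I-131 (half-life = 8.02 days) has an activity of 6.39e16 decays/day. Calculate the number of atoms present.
N = A/λ = 7.393e17 atoms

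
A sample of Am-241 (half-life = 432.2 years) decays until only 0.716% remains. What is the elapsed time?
t = t½ × log₂(N₀/N) = 3080 years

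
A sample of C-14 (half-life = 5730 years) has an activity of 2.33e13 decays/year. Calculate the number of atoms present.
N = A/λ = 1.926e17 atoms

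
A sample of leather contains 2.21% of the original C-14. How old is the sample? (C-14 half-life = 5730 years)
Age = t½ × log₂(1/ratio) = 31510 years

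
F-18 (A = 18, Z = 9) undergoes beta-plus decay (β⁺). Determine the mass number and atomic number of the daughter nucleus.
Daughter: A = 18, Z = 8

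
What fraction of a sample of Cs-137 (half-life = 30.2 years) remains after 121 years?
N/N₀ = (1/2)^(t/t½) = 0.06221 = 6.22%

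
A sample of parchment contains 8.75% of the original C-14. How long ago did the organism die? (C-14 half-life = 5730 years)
Age = t½ × log₂(1/ratio) = 20140 years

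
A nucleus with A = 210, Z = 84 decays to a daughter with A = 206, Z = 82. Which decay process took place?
ΔA = -4, ΔZ = -2 ⇒ alpha decay (α)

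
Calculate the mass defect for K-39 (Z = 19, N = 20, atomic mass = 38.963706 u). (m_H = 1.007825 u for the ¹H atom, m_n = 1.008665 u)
Δm = Z·m_H + N·m_n − M = 0.3583 u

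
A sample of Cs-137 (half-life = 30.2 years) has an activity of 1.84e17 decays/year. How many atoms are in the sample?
N = A/λ = 8.017e18 atoms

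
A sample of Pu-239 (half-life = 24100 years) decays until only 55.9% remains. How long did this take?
t = t½ × log₂(N₀/N) = 20220 years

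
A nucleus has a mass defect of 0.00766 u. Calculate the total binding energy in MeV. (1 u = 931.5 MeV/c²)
B.E. = Δm × 931.5 = 7.135 MeV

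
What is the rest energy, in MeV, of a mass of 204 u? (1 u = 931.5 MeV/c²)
E = mc² = 1.9e5 MeV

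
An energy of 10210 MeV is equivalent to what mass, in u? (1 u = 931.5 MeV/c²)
m = E/c² = 10.96 u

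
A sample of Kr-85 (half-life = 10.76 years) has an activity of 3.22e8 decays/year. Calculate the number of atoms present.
N = A/λ = 4.999e9 atoms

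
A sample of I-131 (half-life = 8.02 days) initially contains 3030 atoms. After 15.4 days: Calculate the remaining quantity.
N = N₀(1/2)^(t/t½) = 800.6 atoms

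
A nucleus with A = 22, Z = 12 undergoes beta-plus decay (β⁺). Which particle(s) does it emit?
β⁺: positron (e⁺) + neutrino (νₑ)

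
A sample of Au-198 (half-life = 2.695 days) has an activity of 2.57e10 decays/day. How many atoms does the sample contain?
N = A/λ = 9.992e10 atoms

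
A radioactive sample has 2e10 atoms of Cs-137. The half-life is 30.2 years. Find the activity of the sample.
A = λN = 4.59e8 decays/year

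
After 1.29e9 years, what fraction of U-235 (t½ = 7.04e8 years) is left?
N/N₀ = (1/2)^(t/t½) = 0.2808 = 28.1%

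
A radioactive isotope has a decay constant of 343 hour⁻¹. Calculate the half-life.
t½ = ln(2)/λ = 0.002021 hours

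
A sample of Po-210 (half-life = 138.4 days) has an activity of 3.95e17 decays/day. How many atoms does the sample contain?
N = A/λ = 7.887e19 atoms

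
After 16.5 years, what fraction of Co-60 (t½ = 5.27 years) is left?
N/N₀ = (1/2)^(t/t½) = 0.1142 = 11.4%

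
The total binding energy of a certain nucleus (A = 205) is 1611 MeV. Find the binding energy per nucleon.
B.E./A = 1611/205 = 7.859 MeV/nucleon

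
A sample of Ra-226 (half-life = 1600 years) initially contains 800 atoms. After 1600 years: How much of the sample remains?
N = N₀(1/2)^(t/t½) = 400 atoms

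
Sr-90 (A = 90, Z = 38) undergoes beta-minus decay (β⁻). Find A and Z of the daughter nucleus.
Daughter: A = 90, Z = 39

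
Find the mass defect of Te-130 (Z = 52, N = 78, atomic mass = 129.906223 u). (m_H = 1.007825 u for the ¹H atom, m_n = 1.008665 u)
Δm = Z·m_H + N·m_n − M = 1.177 u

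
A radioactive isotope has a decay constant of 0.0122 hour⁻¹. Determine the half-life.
t½ = ln(2)/λ = 56.82 hours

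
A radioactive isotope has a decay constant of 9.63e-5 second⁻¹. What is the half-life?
t½ = ln(2)/λ = 7198 seconds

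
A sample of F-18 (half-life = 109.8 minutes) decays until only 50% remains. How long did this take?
t = t½ × log₂(N₀/N) = 109.8 minutes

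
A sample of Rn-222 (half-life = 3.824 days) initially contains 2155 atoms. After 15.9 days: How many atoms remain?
N = N₀(1/2)^(t/t½) = 120.7 atoms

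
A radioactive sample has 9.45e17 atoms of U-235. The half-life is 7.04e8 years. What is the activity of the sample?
A = λN = 9.304e8 decays/year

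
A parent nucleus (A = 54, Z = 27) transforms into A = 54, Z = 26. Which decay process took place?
ΔA = 0, ΔZ = -1 ⇒ beta-plus decay (β⁺) or electron capture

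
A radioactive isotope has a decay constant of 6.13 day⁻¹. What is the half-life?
t½ = ln(2)/λ = 0.1131 days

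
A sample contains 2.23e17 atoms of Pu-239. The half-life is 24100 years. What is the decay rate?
A = λN = 6.414e12 decays/year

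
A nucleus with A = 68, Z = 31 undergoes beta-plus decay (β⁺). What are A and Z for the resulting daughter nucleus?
Daughter: A = 68, Z = 30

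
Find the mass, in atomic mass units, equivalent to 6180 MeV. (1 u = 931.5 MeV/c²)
m = E/c² = 6.634 u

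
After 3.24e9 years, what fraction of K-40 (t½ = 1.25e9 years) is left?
N/N₀ = (1/2)^(t/t½) = 0.1659 = 16.6%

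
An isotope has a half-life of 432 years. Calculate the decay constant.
λ = ln(2)/t½ = 0.001605 year⁻¹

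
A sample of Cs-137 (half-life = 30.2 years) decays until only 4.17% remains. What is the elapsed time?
t = t½ × log₂(N₀/N) = 138.4 years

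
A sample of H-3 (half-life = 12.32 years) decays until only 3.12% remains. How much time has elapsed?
t = t½ × log₂(N₀/N) = 61.63 years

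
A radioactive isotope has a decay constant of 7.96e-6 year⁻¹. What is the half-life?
t½ = ln(2)/λ = 87080 years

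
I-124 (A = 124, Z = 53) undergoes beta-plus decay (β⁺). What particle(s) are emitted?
β⁺: positron (e⁺) + neutrino (νₑ)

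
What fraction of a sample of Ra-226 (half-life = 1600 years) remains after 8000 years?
N/N₀ = (1/2)^(t/t½) = 0.03125 = 3.12%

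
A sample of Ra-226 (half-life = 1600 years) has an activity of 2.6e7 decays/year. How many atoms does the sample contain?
N = A/λ = 6.002e10 atoms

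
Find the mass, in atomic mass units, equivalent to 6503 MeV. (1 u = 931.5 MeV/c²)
m = E/c² = 6.981 u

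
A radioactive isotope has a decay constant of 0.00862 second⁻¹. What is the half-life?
t½ = ln(2)/λ = 80.41 seconds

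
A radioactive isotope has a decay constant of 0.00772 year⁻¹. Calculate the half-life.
t½ = ln(2)/λ = 89.79 years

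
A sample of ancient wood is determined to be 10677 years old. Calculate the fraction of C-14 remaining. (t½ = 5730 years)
N/N₀ = (1/2)^(t/t½) = 0.2748 = 27.5%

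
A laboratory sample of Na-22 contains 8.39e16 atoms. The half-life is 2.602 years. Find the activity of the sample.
A = λN = 2.235e16 decays/year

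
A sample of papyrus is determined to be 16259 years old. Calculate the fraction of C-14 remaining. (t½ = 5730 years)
N/N₀ = (1/2)^(t/t½) = 0.1399 = 14%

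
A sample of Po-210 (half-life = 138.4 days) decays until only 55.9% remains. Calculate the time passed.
t = t½ × log₂(N₀/N) = 116.1 days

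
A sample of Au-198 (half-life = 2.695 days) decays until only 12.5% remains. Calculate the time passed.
t = t½ × log₂(N₀/N) = 8.085 days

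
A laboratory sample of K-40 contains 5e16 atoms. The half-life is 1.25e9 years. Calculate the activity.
A = λN = 2.773e7 decays/year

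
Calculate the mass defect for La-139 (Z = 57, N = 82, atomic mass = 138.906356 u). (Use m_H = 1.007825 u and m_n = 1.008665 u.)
Δm = Z·m_H + N·m_n − M = 1.25 u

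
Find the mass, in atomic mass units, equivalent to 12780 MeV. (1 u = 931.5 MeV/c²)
m = E/c² = 13.72 u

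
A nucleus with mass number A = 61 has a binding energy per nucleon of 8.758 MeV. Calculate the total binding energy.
B.E. = 8.758 × 61 = 534.2 MeV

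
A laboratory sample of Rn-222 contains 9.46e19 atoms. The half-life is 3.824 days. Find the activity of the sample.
A = λN = 1.715e19 decays/day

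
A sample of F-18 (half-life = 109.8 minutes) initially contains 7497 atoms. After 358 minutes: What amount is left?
N = N₀(1/2)^(t/t½) = 782.3 atoms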